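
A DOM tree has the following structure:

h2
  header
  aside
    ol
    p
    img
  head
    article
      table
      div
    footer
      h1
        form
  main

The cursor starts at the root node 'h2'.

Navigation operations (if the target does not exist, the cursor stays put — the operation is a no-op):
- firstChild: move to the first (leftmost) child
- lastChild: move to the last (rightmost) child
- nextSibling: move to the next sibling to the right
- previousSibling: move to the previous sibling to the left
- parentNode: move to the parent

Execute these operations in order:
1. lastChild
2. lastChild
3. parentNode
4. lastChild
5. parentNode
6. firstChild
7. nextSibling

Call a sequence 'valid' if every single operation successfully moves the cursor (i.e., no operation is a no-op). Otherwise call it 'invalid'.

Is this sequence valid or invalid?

After 1 (lastChild): main
After 2 (lastChild): main (no-op, stayed)
After 3 (parentNode): h2
After 4 (lastChild): main
After 5 (parentNode): h2
After 6 (firstChild): header
After 7 (nextSibling): aside

Answer: invalid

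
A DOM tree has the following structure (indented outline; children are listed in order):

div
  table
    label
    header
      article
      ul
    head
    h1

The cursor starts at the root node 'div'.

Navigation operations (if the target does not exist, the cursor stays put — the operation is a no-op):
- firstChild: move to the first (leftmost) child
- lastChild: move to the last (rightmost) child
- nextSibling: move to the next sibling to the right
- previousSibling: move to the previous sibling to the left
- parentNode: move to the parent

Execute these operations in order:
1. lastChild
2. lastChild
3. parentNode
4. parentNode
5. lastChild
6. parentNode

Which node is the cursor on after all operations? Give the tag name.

After 1 (lastChild): table
After 2 (lastChild): h1
After 3 (parentNode): table
After 4 (parentNode): div
After 5 (lastChild): table
After 6 (parentNode): div

Answer: div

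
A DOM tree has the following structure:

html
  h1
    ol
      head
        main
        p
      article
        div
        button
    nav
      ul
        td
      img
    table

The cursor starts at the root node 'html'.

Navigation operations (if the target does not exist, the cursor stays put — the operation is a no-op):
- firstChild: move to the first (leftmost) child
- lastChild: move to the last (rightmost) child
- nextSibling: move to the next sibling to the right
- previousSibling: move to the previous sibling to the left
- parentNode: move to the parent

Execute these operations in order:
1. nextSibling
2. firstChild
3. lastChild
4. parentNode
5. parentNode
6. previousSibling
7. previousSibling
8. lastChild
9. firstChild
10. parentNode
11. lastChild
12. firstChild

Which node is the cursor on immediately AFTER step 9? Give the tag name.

Answer: ol

Derivation:
After 1 (nextSibling): html (no-op, stayed)
After 2 (firstChild): h1
After 3 (lastChild): table
After 4 (parentNode): h1
After 5 (parentNode): html
After 6 (previousSibling): html (no-op, stayed)
After 7 (previousSibling): html (no-op, stayed)
After 8 (lastChild): h1
After 9 (firstChild): ol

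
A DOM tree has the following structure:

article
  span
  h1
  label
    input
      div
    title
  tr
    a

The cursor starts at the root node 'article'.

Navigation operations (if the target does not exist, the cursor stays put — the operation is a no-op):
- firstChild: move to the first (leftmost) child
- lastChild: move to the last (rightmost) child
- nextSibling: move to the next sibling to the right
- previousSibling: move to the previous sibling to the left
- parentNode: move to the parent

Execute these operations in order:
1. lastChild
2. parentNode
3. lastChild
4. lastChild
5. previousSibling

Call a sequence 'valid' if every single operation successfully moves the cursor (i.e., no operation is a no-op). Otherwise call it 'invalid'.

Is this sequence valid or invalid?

Answer: invalid

Derivation:
After 1 (lastChild): tr
After 2 (parentNode): article
After 3 (lastChild): tr
After 4 (lastChild): a
After 5 (previousSibling): a (no-op, stayed)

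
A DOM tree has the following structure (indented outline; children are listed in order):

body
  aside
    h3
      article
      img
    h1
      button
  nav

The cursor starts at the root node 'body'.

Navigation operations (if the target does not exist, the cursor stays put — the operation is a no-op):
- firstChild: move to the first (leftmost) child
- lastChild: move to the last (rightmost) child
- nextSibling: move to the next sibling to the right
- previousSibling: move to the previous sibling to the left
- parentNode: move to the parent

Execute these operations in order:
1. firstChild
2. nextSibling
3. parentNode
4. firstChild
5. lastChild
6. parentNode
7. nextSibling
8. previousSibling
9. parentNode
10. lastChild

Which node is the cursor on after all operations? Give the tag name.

Answer: nav

Derivation:
After 1 (firstChild): aside
After 2 (nextSibling): nav
After 3 (parentNode): body
After 4 (firstChild): aside
After 5 (lastChild): h1
After 6 (parentNode): aside
After 7 (nextSibling): nav
After 8 (previousSibling): aside
After 9 (parentNode): body
After 10 (lastChild): nav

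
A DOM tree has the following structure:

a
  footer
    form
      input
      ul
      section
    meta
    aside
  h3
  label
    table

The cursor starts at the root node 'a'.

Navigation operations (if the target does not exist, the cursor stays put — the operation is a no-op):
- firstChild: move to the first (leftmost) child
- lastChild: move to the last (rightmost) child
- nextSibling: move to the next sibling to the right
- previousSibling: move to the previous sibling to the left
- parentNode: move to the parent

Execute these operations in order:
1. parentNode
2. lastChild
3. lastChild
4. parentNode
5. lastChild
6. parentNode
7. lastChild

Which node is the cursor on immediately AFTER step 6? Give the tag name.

After 1 (parentNode): a (no-op, stayed)
After 2 (lastChild): label
After 3 (lastChild): table
After 4 (parentNode): label
After 5 (lastChild): table
After 6 (parentNode): label

Answer: label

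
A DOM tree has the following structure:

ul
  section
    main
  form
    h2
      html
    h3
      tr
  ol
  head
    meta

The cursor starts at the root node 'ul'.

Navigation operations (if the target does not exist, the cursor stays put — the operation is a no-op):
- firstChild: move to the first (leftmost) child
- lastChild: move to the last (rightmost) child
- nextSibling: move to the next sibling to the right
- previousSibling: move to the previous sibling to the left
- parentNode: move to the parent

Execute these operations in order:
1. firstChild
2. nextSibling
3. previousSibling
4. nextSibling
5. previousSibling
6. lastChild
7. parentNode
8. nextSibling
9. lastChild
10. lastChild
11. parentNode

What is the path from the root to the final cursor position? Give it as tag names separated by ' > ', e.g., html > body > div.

After 1 (firstChild): section
After 2 (nextSibling): form
After 3 (previousSibling): section
After 4 (nextSibling): form
After 5 (previousSibling): section
After 6 (lastChild): main
After 7 (parentNode): section
After 8 (nextSibling): form
After 9 (lastChild): h3
After 10 (lastChild): tr
After 11 (parentNode): h3

Answer: ul > form > h3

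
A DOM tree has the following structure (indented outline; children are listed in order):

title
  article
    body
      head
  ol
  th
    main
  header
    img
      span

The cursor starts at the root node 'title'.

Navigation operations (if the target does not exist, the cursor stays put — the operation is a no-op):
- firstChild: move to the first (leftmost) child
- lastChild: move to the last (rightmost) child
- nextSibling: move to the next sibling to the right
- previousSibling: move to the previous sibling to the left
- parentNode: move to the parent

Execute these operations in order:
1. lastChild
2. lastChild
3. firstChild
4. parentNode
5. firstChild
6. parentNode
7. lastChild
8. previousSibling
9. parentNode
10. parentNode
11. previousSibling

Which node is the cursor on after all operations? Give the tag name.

Answer: th

Derivation:
After 1 (lastChild): header
After 2 (lastChild): img
After 3 (firstChild): span
After 4 (parentNode): img
After 5 (firstChild): span
After 6 (parentNode): img
After 7 (lastChild): span
After 8 (previousSibling): span (no-op, stayed)
After 9 (parentNode): img
After 10 (parentNode): header
After 11 (previousSibling): th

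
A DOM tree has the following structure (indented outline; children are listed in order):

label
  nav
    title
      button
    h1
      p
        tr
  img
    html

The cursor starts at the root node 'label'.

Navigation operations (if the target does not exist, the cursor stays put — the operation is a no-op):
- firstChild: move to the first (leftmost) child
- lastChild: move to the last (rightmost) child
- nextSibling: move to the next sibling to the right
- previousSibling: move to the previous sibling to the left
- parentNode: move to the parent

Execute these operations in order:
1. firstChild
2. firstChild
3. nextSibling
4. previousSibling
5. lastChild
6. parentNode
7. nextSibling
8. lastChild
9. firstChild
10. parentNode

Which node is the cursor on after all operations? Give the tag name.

Answer: p

Derivation:
After 1 (firstChild): nav
After 2 (firstChild): title
After 3 (nextSibling): h1
After 4 (previousSibling): title
After 5 (lastChild): button
After 6 (parentNode): title
After 7 (nextSibling): h1
After 8 (lastChild): p
After 9 (firstChild): tr
After 10 (parentNode): p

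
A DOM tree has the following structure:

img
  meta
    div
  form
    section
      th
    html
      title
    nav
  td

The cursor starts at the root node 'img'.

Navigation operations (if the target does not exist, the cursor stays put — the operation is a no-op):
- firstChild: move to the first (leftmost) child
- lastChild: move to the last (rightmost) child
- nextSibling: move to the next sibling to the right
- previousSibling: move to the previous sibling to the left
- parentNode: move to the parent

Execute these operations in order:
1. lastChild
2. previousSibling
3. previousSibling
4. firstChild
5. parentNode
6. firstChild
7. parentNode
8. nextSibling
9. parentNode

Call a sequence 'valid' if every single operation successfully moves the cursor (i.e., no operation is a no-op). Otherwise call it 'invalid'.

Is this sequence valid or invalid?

Answer: valid

Derivation:
After 1 (lastChild): td
After 2 (previousSibling): form
After 3 (previousSibling): meta
After 4 (firstChild): div
After 5 (parentNode): meta
After 6 (firstChild): div
After 7 (parentNode): meta
After 8 (nextSibling): form
After 9 (parentNode): img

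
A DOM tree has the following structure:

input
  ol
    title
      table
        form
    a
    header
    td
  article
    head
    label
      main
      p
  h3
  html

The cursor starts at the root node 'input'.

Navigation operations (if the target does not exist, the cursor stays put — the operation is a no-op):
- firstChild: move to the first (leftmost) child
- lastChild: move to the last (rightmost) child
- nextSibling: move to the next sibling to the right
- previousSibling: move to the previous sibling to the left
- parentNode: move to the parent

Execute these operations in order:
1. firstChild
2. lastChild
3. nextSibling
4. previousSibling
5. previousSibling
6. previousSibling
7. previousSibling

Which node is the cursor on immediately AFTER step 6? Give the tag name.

Answer: title

Derivation:
After 1 (firstChild): ol
After 2 (lastChild): td
After 3 (nextSibling): td (no-op, stayed)
After 4 (previousSibling): header
After 5 (previousSibling): a
After 6 (previousSibling): title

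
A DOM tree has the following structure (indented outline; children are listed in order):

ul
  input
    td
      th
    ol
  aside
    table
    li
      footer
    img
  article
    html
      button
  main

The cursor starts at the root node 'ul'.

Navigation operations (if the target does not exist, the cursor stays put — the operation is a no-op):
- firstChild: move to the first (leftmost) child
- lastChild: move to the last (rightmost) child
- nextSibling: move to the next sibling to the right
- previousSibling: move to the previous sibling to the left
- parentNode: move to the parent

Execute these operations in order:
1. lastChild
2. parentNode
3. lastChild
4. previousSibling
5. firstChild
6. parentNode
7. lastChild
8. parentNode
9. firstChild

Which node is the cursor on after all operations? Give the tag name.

After 1 (lastChild): main
After 2 (parentNode): ul
After 3 (lastChild): main
After 4 (previousSibling): article
After 5 (firstChild): html
After 6 (parentNode): article
After 7 (lastChild): html
After 8 (parentNode): article
After 9 (firstChild): html

Answer: html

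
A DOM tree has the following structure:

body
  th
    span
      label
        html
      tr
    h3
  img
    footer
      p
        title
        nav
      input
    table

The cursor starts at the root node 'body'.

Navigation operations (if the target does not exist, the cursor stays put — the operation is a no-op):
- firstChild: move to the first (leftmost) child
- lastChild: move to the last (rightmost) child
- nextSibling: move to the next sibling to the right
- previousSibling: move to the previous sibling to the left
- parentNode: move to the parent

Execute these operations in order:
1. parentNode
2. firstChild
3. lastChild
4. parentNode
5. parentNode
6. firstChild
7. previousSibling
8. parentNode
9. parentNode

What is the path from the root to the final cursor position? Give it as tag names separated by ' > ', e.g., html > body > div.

After 1 (parentNode): body (no-op, stayed)
After 2 (firstChild): th
After 3 (lastChild): h3
After 4 (parentNode): th
After 5 (parentNode): body
After 6 (firstChild): th
After 7 (previousSibling): th (no-op, stayed)
After 8 (parentNode): body
After 9 (parentNode): body (no-op, stayed)

Answer: body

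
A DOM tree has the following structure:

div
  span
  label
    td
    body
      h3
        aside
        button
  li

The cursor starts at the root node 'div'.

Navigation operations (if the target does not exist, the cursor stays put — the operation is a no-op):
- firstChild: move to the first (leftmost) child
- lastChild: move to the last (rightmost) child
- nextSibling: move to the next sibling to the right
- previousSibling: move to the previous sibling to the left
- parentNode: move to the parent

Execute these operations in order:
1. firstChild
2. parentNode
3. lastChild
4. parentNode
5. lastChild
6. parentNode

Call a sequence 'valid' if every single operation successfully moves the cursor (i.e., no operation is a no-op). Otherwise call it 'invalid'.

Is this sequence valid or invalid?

After 1 (firstChild): span
After 2 (parentNode): div
After 3 (lastChild): li
After 4 (parentNode): div
After 5 (lastChild): li
After 6 (parentNode): div

Answer: valid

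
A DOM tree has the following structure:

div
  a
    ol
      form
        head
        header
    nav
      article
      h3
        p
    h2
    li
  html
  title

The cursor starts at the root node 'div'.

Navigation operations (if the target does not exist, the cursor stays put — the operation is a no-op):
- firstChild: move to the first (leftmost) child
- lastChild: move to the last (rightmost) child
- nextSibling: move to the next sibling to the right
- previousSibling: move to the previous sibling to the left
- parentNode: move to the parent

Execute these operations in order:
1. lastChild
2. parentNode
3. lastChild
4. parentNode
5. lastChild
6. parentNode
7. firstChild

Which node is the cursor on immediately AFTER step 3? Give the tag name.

After 1 (lastChild): title
After 2 (parentNode): div
After 3 (lastChild): title

Answer: title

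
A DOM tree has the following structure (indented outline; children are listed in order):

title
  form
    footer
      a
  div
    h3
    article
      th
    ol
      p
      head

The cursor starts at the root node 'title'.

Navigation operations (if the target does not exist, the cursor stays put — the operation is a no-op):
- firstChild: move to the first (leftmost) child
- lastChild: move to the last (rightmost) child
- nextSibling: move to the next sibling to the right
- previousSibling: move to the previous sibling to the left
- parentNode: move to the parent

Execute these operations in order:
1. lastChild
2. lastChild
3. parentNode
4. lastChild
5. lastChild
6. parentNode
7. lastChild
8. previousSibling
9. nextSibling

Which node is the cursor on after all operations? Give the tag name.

After 1 (lastChild): div
After 2 (lastChild): ol
After 3 (parentNode): div
After 4 (lastChild): ol
After 5 (lastChild): head
After 6 (parentNode): ol
After 7 (lastChild): head
After 8 (previousSibling): p
After 9 (nextSibling): head

Answer: head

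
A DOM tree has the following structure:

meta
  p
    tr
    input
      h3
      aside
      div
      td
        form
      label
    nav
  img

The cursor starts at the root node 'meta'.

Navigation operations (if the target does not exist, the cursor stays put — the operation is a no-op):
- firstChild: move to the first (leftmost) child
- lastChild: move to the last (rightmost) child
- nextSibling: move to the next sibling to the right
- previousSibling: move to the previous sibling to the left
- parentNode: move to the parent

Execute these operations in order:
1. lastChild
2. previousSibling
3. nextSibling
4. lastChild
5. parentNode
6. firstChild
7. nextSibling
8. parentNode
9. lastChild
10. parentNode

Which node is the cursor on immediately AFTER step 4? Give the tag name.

After 1 (lastChild): img
After 2 (previousSibling): p
After 3 (nextSibling): img
After 4 (lastChild): img (no-op, stayed)

Answer: img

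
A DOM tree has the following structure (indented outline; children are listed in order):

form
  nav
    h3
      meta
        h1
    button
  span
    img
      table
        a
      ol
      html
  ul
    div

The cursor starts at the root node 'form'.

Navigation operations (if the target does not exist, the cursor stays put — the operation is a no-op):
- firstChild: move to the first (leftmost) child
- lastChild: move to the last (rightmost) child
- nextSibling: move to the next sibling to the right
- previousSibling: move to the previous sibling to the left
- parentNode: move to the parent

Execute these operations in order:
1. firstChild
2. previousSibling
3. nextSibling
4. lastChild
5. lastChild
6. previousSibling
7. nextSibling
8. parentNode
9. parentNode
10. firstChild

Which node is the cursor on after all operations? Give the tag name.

After 1 (firstChild): nav
After 2 (previousSibling): nav (no-op, stayed)
After 3 (nextSibling): span
After 4 (lastChild): img
After 5 (lastChild): html
After 6 (previousSibling): ol
After 7 (nextSibling): html
After 8 (parentNode): img
After 9 (parentNode): span
After 10 (firstChild): img

Answer: img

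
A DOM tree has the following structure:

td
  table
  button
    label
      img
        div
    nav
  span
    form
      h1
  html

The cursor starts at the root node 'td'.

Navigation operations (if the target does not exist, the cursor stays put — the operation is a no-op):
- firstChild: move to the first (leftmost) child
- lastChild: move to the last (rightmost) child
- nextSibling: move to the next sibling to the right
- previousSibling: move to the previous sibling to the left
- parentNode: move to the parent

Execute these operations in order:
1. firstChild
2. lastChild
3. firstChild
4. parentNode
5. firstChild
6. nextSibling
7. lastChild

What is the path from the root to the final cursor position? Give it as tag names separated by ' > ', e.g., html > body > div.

Answer: td > button > nav

Derivation:
After 1 (firstChild): table
After 2 (lastChild): table (no-op, stayed)
After 3 (firstChild): table (no-op, stayed)
After 4 (parentNode): td
After 5 (firstChild): table
After 6 (nextSibling): button
After 7 (lastChild): nav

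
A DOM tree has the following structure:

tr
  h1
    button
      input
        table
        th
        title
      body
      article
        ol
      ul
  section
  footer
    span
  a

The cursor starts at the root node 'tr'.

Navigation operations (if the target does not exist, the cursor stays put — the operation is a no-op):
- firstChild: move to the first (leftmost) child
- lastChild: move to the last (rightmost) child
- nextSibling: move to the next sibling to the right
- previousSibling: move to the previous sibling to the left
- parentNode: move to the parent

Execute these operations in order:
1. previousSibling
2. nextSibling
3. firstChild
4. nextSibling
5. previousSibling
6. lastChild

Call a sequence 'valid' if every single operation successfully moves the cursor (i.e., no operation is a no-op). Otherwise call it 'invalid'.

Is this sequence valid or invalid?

Answer: invalid

Derivation:
After 1 (previousSibling): tr (no-op, stayed)
After 2 (nextSibling): tr (no-op, stayed)
After 3 (firstChild): h1
After 4 (nextSibling): section
After 5 (previousSibling): h1
After 6 (lastChild): button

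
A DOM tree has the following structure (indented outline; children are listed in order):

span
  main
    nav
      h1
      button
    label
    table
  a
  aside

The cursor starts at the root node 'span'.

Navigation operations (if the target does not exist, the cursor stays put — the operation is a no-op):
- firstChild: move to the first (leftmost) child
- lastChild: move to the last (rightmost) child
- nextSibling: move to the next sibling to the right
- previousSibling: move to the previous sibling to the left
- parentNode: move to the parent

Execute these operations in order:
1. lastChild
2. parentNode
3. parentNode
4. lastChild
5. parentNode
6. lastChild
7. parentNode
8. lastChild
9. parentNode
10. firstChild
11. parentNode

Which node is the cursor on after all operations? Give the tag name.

After 1 (lastChild): aside
After 2 (parentNode): span
After 3 (parentNode): span (no-op, stayed)
After 4 (lastChild): aside
After 5 (parentNode): span
After 6 (lastChild): aside
After 7 (parentNode): span
After 8 (lastChild): aside
After 9 (parentNode): span
After 10 (firstChild): main
After 11 (parentNode): span

Answer: span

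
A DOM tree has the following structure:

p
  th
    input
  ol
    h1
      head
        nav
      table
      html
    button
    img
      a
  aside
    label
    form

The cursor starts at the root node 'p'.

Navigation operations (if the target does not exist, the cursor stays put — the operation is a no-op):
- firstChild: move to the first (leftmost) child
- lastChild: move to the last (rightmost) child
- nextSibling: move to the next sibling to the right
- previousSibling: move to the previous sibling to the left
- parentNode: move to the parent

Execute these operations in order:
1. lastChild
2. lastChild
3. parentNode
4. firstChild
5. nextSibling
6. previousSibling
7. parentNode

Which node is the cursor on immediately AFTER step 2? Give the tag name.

After 1 (lastChild): aside
After 2 (lastChild): form

Answer: form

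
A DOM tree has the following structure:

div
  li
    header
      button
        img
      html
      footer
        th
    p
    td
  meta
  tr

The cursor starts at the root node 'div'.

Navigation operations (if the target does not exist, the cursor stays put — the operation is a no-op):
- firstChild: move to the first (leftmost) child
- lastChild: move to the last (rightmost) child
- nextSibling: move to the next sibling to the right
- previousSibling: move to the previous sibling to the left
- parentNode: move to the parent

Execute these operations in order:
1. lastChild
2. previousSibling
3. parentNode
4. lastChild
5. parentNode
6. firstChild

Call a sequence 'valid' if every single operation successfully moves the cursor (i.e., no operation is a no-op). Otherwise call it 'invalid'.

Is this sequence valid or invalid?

After 1 (lastChild): tr
After 2 (previousSibling): meta
After 3 (parentNode): div
After 4 (lastChild): tr
After 5 (parentNode): div
After 6 (firstChild): li

Answer: valid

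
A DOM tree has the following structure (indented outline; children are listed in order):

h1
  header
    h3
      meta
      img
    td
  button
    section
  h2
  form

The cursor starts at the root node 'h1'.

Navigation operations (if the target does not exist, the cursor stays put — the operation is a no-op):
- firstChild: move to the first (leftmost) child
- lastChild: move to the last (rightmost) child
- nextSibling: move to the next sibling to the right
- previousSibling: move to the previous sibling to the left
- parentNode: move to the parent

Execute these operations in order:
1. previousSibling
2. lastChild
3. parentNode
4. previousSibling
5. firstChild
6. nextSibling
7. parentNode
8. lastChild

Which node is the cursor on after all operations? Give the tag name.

After 1 (previousSibling): h1 (no-op, stayed)
After 2 (lastChild): form
After 3 (parentNode): h1
After 4 (previousSibling): h1 (no-op, stayed)
After 5 (firstChild): header
After 6 (nextSibling): button
After 7 (parentNode): h1
After 8 (lastChild): form

Answer: form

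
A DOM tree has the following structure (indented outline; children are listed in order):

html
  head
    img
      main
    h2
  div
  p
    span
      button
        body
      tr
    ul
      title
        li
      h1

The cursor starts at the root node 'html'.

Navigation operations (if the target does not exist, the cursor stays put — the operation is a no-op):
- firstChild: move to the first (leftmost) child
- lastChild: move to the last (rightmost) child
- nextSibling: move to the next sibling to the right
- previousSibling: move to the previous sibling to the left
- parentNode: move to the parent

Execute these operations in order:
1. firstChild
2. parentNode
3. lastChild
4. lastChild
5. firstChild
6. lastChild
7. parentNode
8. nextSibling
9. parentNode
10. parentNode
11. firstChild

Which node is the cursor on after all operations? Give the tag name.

Answer: span

Derivation:
After 1 (firstChild): head
After 2 (parentNode): html
After 3 (lastChild): p
After 4 (lastChild): ul
After 5 (firstChild): title
After 6 (lastChild): li
After 7 (parentNode): title
After 8 (nextSibling): h1
After 9 (parentNode): ul
After 10 (parentNode): p
After 11 (firstChild): span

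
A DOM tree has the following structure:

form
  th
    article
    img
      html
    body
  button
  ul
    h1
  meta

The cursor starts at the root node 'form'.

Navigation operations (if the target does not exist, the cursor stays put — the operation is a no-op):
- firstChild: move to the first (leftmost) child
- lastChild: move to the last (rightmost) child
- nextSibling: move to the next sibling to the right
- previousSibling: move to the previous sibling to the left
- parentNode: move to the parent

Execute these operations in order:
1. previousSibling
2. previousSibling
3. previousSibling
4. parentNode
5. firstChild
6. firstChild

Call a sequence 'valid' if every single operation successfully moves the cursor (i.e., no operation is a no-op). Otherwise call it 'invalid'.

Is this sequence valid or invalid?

After 1 (previousSibling): form (no-op, stayed)
After 2 (previousSibling): form (no-op, stayed)
After 3 (previousSibling): form (no-op, stayed)
After 4 (parentNode): form (no-op, stayed)
After 5 (firstChild): th
After 6 (firstChild): article

Answer: invalid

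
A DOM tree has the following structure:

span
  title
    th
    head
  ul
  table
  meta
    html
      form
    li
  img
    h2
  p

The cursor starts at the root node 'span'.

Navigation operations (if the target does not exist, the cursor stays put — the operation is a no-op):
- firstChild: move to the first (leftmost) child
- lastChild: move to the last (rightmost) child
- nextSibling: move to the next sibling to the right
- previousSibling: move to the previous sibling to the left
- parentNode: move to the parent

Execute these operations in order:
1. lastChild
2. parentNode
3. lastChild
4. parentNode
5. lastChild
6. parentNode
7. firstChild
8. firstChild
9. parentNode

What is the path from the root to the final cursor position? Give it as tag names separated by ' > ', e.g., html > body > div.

After 1 (lastChild): p
After 2 (parentNode): span
After 3 (lastChild): p
After 4 (parentNode): span
After 5 (lastChild): p
After 6 (parentNode): span
After 7 (firstChild): title
After 8 (firstChild): th
After 9 (parentNode): title

Answer: span > title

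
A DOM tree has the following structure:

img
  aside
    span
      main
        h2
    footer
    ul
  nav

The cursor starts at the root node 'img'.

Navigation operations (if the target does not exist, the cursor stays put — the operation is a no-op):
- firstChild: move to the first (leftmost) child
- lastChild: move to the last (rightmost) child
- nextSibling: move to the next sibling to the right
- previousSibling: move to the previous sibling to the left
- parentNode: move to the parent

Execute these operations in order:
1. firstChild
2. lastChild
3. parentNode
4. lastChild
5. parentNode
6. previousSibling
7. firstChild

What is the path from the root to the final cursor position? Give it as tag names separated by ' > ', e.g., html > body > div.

After 1 (firstChild): aside
After 2 (lastChild): ul
After 3 (parentNode): aside
After 4 (lastChild): ul
After 5 (parentNode): aside
After 6 (previousSibling): aside (no-op, stayed)
After 7 (firstChild): span

Answer: img > aside > span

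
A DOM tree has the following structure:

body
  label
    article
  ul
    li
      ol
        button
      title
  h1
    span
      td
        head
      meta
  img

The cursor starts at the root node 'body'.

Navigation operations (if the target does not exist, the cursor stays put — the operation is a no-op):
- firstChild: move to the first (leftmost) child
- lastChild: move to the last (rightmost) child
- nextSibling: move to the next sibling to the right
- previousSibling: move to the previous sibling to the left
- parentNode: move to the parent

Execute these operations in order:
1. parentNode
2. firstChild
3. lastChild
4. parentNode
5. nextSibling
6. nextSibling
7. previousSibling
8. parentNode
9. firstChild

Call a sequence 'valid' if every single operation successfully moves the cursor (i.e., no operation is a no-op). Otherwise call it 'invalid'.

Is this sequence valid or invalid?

After 1 (parentNode): body (no-op, stayed)
After 2 (firstChild): label
After 3 (lastChild): article
After 4 (parentNode): label
After 5 (nextSibling): ul
After 6 (nextSibling): h1
After 7 (previousSibling): ul
After 8 (parentNode): body
After 9 (firstChild): label

Answer: invalid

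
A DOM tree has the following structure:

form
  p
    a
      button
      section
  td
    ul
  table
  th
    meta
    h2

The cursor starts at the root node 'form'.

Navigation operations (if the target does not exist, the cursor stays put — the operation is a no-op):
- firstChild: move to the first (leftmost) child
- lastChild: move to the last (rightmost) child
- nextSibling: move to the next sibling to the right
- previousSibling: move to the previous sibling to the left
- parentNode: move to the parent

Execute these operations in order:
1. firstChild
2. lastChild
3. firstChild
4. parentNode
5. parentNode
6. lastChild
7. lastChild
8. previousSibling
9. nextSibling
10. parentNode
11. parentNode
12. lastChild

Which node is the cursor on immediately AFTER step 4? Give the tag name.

Answer: a

Derivation:
After 1 (firstChild): p
After 2 (lastChild): a
After 3 (firstChild): button
After 4 (parentNode): a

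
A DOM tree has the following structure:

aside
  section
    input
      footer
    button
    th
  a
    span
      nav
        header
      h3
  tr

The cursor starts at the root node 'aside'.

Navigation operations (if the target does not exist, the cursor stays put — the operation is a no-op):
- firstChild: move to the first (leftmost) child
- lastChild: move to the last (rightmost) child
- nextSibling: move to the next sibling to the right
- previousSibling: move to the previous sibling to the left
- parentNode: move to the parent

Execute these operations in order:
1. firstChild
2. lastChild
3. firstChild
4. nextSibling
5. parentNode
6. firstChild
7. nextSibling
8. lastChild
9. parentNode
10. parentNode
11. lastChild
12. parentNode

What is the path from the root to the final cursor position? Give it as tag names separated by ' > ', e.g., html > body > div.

Answer: aside

Derivation:
After 1 (firstChild): section
After 2 (lastChild): th
After 3 (firstChild): th (no-op, stayed)
After 4 (nextSibling): th (no-op, stayed)
After 5 (parentNode): section
After 6 (firstChild): input
After 7 (nextSibling): button
After 8 (lastChild): button (no-op, stayed)
After 9 (parentNode): section
After 10 (parentNode): aside
After 11 (lastChild): tr
After 12 (parentNode): aside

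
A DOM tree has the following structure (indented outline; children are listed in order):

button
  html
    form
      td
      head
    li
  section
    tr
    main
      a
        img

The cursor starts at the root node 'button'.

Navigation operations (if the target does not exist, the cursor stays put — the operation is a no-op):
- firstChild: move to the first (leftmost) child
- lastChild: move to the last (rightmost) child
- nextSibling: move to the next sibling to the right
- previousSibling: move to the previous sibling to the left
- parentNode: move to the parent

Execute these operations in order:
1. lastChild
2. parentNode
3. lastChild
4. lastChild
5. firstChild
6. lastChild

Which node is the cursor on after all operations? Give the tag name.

Answer: img

Derivation:
After 1 (lastChild): section
After 2 (parentNode): button
After 3 (lastChild): section
After 4 (lastChild): main
After 5 (firstChild): a
After 6 (lastChild): img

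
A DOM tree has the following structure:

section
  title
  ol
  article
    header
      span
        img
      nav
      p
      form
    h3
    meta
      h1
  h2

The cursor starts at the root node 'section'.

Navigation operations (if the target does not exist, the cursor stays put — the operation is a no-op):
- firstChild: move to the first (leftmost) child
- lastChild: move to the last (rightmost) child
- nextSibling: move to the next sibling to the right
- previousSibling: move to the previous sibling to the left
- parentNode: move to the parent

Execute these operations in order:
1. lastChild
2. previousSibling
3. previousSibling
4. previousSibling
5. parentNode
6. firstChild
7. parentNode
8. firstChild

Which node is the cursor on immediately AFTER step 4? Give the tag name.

Answer: title

Derivation:
After 1 (lastChild): h2
After 2 (previousSibling): article
After 3 (previousSibling): ol
After 4 (previousSibling): title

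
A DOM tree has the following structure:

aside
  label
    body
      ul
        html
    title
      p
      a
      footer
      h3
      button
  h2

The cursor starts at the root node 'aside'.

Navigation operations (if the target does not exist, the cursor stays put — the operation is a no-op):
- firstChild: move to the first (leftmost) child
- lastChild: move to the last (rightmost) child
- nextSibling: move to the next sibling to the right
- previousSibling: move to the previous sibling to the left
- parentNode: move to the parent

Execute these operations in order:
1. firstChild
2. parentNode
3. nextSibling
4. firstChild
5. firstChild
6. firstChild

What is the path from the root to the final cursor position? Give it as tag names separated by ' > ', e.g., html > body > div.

Answer: aside > label > body > ul

Derivation:
After 1 (firstChild): label
After 2 (parentNode): aside
After 3 (nextSibling): aside (no-op, stayed)
After 4 (firstChild): label
After 5 (firstChild): body
After 6 (firstChild): ul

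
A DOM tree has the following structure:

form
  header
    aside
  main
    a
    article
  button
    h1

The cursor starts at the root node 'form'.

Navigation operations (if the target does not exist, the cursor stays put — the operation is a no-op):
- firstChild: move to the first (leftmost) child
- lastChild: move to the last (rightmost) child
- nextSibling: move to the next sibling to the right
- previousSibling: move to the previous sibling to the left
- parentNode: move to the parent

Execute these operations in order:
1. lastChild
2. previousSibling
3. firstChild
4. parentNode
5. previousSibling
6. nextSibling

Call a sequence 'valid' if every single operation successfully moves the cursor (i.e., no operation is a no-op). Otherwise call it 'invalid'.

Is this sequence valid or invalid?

After 1 (lastChild): button
After 2 (previousSibling): main
After 3 (firstChild): a
After 4 (parentNode): main
After 5 (previousSibling): header
After 6 (nextSibling): main

Answer: valid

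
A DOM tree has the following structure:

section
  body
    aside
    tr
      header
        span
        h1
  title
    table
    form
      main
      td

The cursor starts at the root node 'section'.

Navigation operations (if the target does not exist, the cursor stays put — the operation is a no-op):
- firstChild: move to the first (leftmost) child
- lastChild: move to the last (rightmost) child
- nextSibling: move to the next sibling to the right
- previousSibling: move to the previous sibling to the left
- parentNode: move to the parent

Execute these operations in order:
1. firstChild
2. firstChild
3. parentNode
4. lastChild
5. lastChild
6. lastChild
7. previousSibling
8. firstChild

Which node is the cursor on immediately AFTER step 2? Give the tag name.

Answer: aside

Derivation:
After 1 (firstChild): body
After 2 (firstChild): aside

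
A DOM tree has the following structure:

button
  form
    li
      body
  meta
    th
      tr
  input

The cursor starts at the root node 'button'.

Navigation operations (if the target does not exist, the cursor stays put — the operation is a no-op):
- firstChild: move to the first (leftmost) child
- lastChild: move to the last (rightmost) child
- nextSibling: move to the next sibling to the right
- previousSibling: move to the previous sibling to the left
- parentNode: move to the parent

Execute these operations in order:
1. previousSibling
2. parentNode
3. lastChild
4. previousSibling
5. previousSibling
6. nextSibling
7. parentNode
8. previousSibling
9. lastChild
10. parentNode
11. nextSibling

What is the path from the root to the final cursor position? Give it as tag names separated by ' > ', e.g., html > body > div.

Answer: button

Derivation:
After 1 (previousSibling): button (no-op, stayed)
After 2 (parentNode): button (no-op, stayed)
After 3 (lastChild): input
After 4 (previousSibling): meta
After 5 (previousSibling): form
After 6 (nextSibling): meta
After 7 (parentNode): button
After 8 (previousSibling): button (no-op, stayed)
After 9 (lastChild): input
After 10 (parentNode): button
After 11 (nextSibling): button (no-op, stayed)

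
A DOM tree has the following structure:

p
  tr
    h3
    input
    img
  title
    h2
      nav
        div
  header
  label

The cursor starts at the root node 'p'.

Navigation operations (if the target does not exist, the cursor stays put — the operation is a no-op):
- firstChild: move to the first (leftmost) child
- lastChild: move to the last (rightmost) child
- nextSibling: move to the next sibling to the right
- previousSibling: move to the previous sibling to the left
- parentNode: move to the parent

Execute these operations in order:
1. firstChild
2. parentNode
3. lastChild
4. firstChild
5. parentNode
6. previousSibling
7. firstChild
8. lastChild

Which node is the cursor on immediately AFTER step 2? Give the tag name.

Answer: p

Derivation:
After 1 (firstChild): tr
After 2 (parentNode): p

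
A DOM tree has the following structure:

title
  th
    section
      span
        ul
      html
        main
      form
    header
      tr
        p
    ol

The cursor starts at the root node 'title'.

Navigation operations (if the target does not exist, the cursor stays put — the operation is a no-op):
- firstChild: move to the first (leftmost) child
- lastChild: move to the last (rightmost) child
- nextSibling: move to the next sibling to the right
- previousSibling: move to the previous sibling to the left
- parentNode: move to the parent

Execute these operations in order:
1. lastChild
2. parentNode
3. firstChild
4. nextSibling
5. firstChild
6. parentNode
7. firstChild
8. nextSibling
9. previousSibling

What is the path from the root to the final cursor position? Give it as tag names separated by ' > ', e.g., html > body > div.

Answer: title > th > section

Derivation:
After 1 (lastChild): th
After 2 (parentNode): title
After 3 (firstChild): th
After 4 (nextSibling): th (no-op, stayed)
After 5 (firstChild): section
After 6 (parentNode): th
After 7 (firstChild): section
After 8 (nextSibling): header
After 9 (previousSibling): section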